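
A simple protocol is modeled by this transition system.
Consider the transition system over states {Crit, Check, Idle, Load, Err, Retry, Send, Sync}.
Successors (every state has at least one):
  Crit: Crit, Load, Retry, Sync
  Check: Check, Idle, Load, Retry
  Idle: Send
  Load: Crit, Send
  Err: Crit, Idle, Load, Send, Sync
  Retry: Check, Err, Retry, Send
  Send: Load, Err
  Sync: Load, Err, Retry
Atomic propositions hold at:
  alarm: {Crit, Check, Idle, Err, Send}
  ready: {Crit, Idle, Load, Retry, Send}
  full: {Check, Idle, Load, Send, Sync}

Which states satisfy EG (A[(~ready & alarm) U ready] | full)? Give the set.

Sat(~ready) = {Check, Err, Sync}
Sat(~ready & alarm) = {Check, Err}
A[(~ready & alarm) U ready]: least fixpoint, start Z0 = Sat(ready) = {Crit, Idle, Load, Retry, Send}, add states in Sat(~ready & alarm) with every successor in Z. Already a fixed point.
Sat(A[(~ready & alarm) U ready]) = {Crit, Idle, Load, Retry, Send}
Sat(A[(~ready & alarm) U ready] | full) = {Crit, Check, Idle, Load, Retry, Send, Sync}
EG (A[(~ready & alarm) U ready] | full): greatest fixpoint, start Z0 = {Crit, Check, Idle, Load, Retry, Send, Sync}, keep only states in Sat with some successor in Z. Already a fixed point.
Sat(EG (A[(~ready & alarm) U ready] | full)) = {Crit, Check, Idle, Load, Retry, Send, Sync}

{Crit, Check, Idle, Load, Retry, Send, Sync}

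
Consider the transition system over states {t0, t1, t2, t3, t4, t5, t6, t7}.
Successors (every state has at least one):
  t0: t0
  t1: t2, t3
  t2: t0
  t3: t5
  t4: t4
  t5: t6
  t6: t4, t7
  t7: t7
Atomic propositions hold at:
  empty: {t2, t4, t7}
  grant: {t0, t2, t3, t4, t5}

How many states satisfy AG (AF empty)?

AF empty: least fixpoint, start Z0 = {t2, t4, t7}, add states with every successor in Z. Z1 = {t2, t4, t6, t7}; Z2 = {t2, t4, t5, t6, t7}; Z3 = {t2, t3, t4, t5, t6, t7}; Z4 = {t1, t2, t3, t4, t5, t6, t7}; fixed.
Sat(AF empty) = {t1, t2, t3, t4, t5, t6, t7}
AG (AF empty): greatest fixpoint, start Z0 = {t1, t2, t3, t4, t5, t6, t7}, keep only states in Sat with every successor in Z. Z1 = {t1, t3, t4, t5, t6, t7}; Z2 = {t3, t4, t5, t6, t7}; fixed.
Sat(AG (AF empty)) = {t3, t4, t5, t6, t7}
|Sat(AG (AF empty))| = |{t3, t4, t5, t6, t7}| = 5.

5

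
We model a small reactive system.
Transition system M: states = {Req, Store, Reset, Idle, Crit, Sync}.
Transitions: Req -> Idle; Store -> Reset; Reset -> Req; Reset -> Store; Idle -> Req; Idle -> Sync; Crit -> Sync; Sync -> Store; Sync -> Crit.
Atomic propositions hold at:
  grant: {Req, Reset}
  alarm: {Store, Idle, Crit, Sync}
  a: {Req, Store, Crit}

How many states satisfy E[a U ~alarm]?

3

Sat(~alarm) = {Req, Reset}
E[a U ~alarm]: least fixpoint, start Z0 = Sat(~alarm) = {Req, Reset}, add states in Sat(a) with some successor in Z. Z1 = {Req, Store, Reset}; fixed.
Sat(E[a U ~alarm]) = {Req, Store, Reset}
|Sat(E[a U ~alarm])| = |{Req, Store, Reset}| = 3.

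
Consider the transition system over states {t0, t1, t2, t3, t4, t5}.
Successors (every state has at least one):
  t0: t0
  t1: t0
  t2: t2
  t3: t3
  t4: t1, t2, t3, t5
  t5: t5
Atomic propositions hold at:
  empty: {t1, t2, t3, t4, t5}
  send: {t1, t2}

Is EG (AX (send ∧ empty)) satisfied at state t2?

Sat(send ∧ empty) = {t1, t2}
Sat(AX (send ∧ empty)) = {s : every successor in {t1, t2}} = {t2}
EG (AX (send ∧ empty)): greatest fixpoint, start Z0 = {t2}, keep only states in Sat with some successor in Z. Already a fixed point.
Sat(EG (AX (send ∧ empty))) = {t2}
t2 ∈ Sat(EG (AX (send ∧ empty))) = {t2}, so the formula holds at t2.

Yes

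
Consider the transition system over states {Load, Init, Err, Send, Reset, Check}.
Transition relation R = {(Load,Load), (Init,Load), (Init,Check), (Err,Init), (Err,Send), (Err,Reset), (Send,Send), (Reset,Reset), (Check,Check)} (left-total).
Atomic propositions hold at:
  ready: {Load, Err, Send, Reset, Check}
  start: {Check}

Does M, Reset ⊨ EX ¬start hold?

Yes

Sat(¬start) = {Load, Init, Err, Send, Reset}
Sat(EX ¬start) = {s : some successor in {Load, Init, Err, Send, Reset}} = {Load, Init, Err, Send, Reset}
Reset ∈ Sat(EX ¬start) = {Load, Init, Err, Send, Reset}, so the formula holds at Reset.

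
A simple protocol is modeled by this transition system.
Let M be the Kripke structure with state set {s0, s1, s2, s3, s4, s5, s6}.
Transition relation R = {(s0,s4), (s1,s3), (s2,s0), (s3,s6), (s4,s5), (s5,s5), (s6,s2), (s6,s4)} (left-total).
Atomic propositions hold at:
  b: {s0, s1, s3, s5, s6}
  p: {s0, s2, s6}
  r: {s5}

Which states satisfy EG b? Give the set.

{s5}

EG b: greatest fixpoint, start Z0 = {s0, s1, s3, s5, s6}, keep only states in Sat with some successor in Z. Z1 = {s1, s3, s5}; Z2 = {s1, s5}; Z3 = {s5}; fixed.
Sat(EG b) = {s5}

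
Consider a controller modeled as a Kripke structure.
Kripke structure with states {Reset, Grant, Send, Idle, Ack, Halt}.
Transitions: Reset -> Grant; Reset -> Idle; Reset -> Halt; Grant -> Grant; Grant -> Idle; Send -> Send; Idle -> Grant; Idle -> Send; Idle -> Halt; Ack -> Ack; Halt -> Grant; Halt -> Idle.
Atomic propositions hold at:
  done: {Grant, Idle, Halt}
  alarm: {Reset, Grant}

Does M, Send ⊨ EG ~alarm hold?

Yes

Sat(~alarm) = {Send, Idle, Ack, Halt}
EG ~alarm: greatest fixpoint, start Z0 = {Send, Idle, Ack, Halt}, keep only states in Sat with some successor in Z. Already a fixed point.
Sat(EG ~alarm) = {Send, Idle, Ack, Halt}
Send ∈ Sat(EG ~alarm) = {Send, Idle, Ack, Halt}, so the formula holds at Send.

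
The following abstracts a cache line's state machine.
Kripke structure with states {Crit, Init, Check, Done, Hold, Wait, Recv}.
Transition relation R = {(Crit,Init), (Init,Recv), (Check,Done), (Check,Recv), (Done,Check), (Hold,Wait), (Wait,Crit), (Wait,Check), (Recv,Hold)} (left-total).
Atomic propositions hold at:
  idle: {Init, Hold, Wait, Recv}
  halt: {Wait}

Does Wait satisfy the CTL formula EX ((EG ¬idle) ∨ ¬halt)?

Sat(¬idle) = {Crit, Check, Done}
EG ¬idle: greatest fixpoint, start Z0 = {Crit, Check, Done}, keep only states in Sat with some successor in Z. Z1 = {Check, Done}; fixed.
Sat(EG ¬idle) = {Check, Done}
Sat(¬halt) = {Crit, Init, Check, Done, Hold, Recv}
Sat((EG ¬idle) ∨ ¬halt) = {Crit, Init, Check, Done, Hold, Recv}
Sat(EX ((EG ¬idle) ∨ ¬halt)) = {s : some successor in {Crit, Init, Check, Done, Hold, Recv}} = {Crit, Init, Check, Done, Wait, Recv}
Wait ∈ Sat(EX ((EG ¬idle) ∨ ¬halt)) = {Crit, Init, Check, Done, Wait, Recv}, so the formula holds at Wait.

Yes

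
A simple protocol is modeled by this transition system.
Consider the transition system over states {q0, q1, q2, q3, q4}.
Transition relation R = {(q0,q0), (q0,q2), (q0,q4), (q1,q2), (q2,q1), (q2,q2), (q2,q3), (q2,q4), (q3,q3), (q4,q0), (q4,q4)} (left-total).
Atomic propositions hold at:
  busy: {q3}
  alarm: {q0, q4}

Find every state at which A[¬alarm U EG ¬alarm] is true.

Sat(¬alarm) = {q1, q2, q3}
EG ¬alarm: greatest fixpoint, start Z0 = {q1, q2, q3}, keep only states in Sat with some successor in Z. Already a fixed point.
Sat(EG ¬alarm) = {q1, q2, q3}
A[¬alarm U EG ¬alarm]: least fixpoint, start Z0 = Sat(EG ¬alarm) = {q1, q2, q3}, add states in Sat(¬alarm) with every successor in Z. Already a fixed point.
Sat(A[¬alarm U EG ¬alarm]) = {q1, q2, q3}

{q1, q2, q3}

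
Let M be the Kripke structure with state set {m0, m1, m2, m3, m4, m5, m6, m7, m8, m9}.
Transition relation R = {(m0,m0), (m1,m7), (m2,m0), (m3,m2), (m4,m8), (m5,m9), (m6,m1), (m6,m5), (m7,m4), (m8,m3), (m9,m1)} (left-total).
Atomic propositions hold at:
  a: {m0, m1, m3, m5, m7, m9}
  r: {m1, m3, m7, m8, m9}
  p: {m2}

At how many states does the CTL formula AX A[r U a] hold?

8

A[r U a]: least fixpoint, start Z0 = Sat(a) = {m0, m1, m3, m5, m7, m9}, add states in Sat(r) with every successor in Z. Z1 = {m0, m1, m3, m5, m7, m8, m9}; fixed.
Sat(A[r U a]) = {m0, m1, m3, m5, m7, m8, m9}
Sat(AX A[r U a]) = {s : every successor in {m0, m1, m3, m5, m7, m8, m9}} = {m0, m1, m2, m4, m5, m6, m8, m9}
|Sat(AX A[r U a])| = |{m0, m1, m2, m4, m5, m6, m8, m9}| = 8.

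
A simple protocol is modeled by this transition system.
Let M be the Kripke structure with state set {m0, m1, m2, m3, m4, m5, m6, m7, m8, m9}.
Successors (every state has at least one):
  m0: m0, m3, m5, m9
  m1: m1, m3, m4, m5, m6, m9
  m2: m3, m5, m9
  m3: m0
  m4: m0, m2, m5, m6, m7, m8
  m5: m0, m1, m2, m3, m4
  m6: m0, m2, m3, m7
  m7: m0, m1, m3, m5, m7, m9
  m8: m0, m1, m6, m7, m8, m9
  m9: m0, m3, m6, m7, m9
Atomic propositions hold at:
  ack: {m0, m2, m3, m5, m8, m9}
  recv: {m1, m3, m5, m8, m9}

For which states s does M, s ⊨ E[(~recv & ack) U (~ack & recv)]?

{m1}

Sat(~recv) = {m0, m2, m4, m6, m7}
Sat(~recv & ack) = {m0, m2}
Sat(~ack) = {m1, m4, m6, m7}
Sat(~ack & recv) = {m1}
E[(~recv & ack) U (~ack & recv)]: least fixpoint, start Z0 = Sat((~ack & recv)) = {m1}, add states in Sat(~recv & ack) with some successor in Z. Already a fixed point.
Sat(E[(~recv & ack) U (~ack & recv)]) = {m1}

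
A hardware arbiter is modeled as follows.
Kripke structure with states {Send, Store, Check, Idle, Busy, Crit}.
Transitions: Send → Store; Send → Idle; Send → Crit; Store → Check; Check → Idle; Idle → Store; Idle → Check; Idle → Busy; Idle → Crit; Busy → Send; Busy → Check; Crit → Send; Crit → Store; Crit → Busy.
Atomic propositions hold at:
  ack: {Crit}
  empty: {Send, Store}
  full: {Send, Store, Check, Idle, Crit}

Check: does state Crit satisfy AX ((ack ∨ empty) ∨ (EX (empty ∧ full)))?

Yes

Sat(ack ∨ empty) = {Send, Store, Crit}
Sat(empty ∧ full) = {Send, Store}
Sat(EX (empty ∧ full)) = {s : some successor in {Send, Store}} = {Send, Idle, Busy, Crit}
Sat((ack ∨ empty) ∨ (EX (empty ∧ full))) = {Send, Store, Idle, Busy, Crit}
Sat(AX ((ack ∨ empty) ∨ (EX (empty ∧ full)))) = {s : every successor in {Send, Store, Idle, Busy, Crit}} = {Send, Check, Crit}
Crit ∈ Sat(AX ((ack ∨ empty) ∨ (EX (empty ∧ full)))) = {Send, Check, Crit}, so the formula holds at Crit.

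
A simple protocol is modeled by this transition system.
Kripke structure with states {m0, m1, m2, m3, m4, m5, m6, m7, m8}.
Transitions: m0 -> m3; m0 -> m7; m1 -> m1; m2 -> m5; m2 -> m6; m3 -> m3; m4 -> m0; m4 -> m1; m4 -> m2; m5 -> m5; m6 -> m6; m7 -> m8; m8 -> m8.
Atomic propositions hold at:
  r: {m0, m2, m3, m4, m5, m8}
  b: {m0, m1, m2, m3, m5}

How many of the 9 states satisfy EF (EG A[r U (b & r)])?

5

Sat(b & r) = {m0, m2, m3, m5}
A[r U (b & r)]: least fixpoint, start Z0 = Sat((b & r)) = {m0, m2, m3, m5}, add states in Sat(r) with every successor in Z. Already a fixed point.
Sat(A[r U (b & r)]) = {m0, m2, m3, m5}
EG A[r U (b & r)]: greatest fixpoint, start Z0 = {m0, m2, m3, m5}, keep only states in Sat with some successor in Z. Already a fixed point.
Sat(EG A[r U (b & r)]) = {m0, m2, m3, m5}
EF (EG A[r U (b & r)]): least fixpoint, start Z0 = {m0, m2, m3, m5}, add states with some successor in Z. Z1 = {m0, m2, m3, m4, m5}; fixed.
Sat(EF (EG A[r U (b & r)])) = {m0, m2, m3, m4, m5}
|Sat(EF (EG A[r U (b & r)]))| = |{m0, m2, m3, m4, m5}| = 5.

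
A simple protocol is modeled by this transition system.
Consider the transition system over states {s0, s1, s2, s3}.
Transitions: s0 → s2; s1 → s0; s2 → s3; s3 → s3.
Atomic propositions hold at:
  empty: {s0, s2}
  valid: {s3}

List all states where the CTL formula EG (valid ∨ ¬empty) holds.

{s3}

Sat(¬empty) = {s1, s3}
Sat(valid ∨ ¬empty) = {s1, s3}
EG (valid ∨ ¬empty): greatest fixpoint, start Z0 = {s1, s3}, keep only states in Sat with some successor in Z. Z1 = {s3}; fixed.
Sat(EG (valid ∨ ¬empty)) = {s3}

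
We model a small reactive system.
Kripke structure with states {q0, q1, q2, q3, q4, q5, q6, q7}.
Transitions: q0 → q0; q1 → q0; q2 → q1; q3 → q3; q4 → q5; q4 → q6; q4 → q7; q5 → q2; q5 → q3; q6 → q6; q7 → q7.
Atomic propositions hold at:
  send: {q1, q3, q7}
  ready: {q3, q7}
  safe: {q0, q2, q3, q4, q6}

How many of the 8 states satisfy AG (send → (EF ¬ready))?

4

Sat(¬ready) = {q0, q1, q2, q4, q5, q6}
EF ¬ready: least fixpoint, start Z0 = {q0, q1, q2, q4, q5, q6}, add states with some successor in Z. Already a fixed point.
Sat(EF ¬ready) = {q0, q1, q2, q4, q5, q6}
Sat(send → (EF ¬ready)) = {q0, q1, q2, q4, q5, q6}
AG (send → (EF ¬ready)): greatest fixpoint, start Z0 = {q0, q1, q2, q4, q5, q6}, keep only states in Sat with every successor in Z. Z1 = {q0, q1, q2, q6}; fixed.
Sat(AG (send → (EF ¬ready))) = {q0, q1, q2, q6}
|Sat(AG (send → (EF ¬ready)))| = |{q0, q1, q2, q6}| = 4.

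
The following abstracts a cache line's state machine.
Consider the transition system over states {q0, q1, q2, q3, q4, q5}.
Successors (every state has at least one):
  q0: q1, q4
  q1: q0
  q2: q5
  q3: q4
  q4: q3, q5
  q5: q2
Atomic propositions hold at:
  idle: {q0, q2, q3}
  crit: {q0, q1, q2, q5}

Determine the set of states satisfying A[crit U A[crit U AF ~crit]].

Sat(~crit) = {q3, q4}
AF ~crit: least fixpoint, start Z0 = {q3, q4}, add states with every successor in Z. Already a fixed point.
Sat(AF ~crit) = {q3, q4}
A[crit U AF ~crit]: least fixpoint, start Z0 = Sat(AF ~crit) = {q3, q4}, add states in Sat(crit) with every successor in Z. Already a fixed point.
Sat(A[crit U AF ~crit]) = {q3, q4}
A[crit U A[crit U AF ~crit]]: least fixpoint, start Z0 = Sat(A[crit U AF ~crit]) = {q3, q4}, add states in Sat(crit) with every successor in Z. Already a fixed point.
Sat(A[crit U A[crit U AF ~crit]]) = {q3, q4}

{q3, q4}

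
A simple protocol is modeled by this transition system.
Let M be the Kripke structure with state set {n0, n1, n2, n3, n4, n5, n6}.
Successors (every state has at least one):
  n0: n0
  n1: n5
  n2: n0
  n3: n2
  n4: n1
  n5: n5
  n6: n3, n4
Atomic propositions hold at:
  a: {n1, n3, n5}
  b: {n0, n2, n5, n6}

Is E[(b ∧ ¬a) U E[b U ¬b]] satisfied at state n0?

No

Sat(¬a) = {n0, n2, n4, n6}
Sat(b ∧ ¬a) = {n0, n2, n6}
Sat(¬b) = {n1, n3, n4}
E[b U ¬b]: least fixpoint, start Z0 = Sat(¬b) = {n1, n3, n4}, add states in Sat(b) with some successor in Z. Z1 = {n1, n3, n4, n6}; fixed.
Sat(E[b U ¬b]) = {n1, n3, n4, n6}
E[(b ∧ ¬a) U E[b U ¬b]]: least fixpoint, start Z0 = Sat(E[b U ¬b]) = {n1, n3, n4, n6}, add states in Sat(b ∧ ¬a) with some successor in Z. Already a fixed point.
Sat(E[(b ∧ ¬a) U E[b U ¬b]]) = {n1, n3, n4, n6}
n0 ∉ Sat(E[(b ∧ ¬a) U E[b U ¬b]]) = {n1, n3, n4, n6}, so the formula does not hold at n0.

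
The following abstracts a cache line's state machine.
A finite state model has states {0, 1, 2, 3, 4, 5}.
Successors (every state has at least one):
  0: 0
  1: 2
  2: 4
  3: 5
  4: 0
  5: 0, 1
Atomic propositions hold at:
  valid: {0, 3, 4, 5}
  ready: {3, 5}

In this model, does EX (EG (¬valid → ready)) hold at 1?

Sat(¬valid) = {1, 2}
Sat(¬valid → ready) = {0, 3, 4, 5}
EG (¬valid → ready): greatest fixpoint, start Z0 = {0, 3, 4, 5}, keep only states in Sat with some successor in Z. Already a fixed point.
Sat(EG (¬valid → ready)) = {0, 3, 4, 5}
Sat(EX (EG (¬valid → ready))) = {s : some successor in {0, 3, 4, 5}} = {0, 2, 3, 4, 5}
1 ∉ Sat(EX (EG (¬valid → ready))) = {0, 2, 3, 4, 5}, so the formula does not hold at 1.

No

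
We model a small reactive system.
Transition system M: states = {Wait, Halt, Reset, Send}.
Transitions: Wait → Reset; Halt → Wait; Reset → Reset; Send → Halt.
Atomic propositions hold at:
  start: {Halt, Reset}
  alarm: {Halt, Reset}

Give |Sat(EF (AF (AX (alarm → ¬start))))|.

2

Sat(¬start) = {Wait, Send}
Sat(alarm → ¬start) = {Wait, Send}
Sat(AX (alarm → ¬start)) = {s : every successor in {Wait, Send}} = {Halt}
AF (AX (alarm → ¬start)): least fixpoint, start Z0 = {Halt}, add states with every successor in Z. Z1 = {Halt, Send}; fixed.
Sat(AF (AX (alarm → ¬start))) = {Halt, Send}
EF (AF (AX (alarm → ¬start))): least fixpoint, start Z0 = {Halt, Send}, add states with some successor in Z. Already a fixed point.
Sat(EF (AF (AX (alarm → ¬start)))) = {Halt, Send}
|Sat(EF (AF (AX (alarm → ¬start))))| = |{Halt, Send}| = 2.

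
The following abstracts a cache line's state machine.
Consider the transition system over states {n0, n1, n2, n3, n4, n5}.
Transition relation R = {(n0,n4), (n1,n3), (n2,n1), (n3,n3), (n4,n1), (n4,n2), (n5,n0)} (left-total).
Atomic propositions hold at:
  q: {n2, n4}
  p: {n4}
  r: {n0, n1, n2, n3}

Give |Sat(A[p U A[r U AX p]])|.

Sat(AX p) = {s : every successor in {n4}} = {n0}
A[r U AX p]: least fixpoint, start Z0 = Sat(AX p) = {n0}, add states in Sat(r) with every successor in Z. Already a fixed point.
Sat(A[r U AX p]) = {n0}
A[p U A[r U AX p]]: least fixpoint, start Z0 = Sat(A[r U AX p]) = {n0}, add states in Sat(p) with every successor in Z. Already a fixed point.
Sat(A[p U A[r U AX p]]) = {n0}
|Sat(A[p U A[r U AX p]])| = |{n0}| = 1.

1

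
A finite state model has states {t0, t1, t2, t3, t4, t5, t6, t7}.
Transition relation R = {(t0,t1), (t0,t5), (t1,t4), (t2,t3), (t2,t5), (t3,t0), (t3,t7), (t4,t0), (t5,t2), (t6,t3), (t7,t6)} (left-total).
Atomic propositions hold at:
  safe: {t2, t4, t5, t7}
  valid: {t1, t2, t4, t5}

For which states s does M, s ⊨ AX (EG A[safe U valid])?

{t5}

A[safe U valid]: least fixpoint, start Z0 = Sat(valid) = {t1, t2, t4, t5}, add states in Sat(safe) with every successor in Z. Already a fixed point.
Sat(A[safe U valid]) = {t1, t2, t4, t5}
EG A[safe U valid]: greatest fixpoint, start Z0 = {t1, t2, t4, t5}, keep only states in Sat with some successor in Z. Z1 = {t1, t2, t5}; Z2 = {t2, t5}; fixed.
Sat(EG A[safe U valid]) = {t2, t5}
Sat(AX (EG A[safe U valid])) = {s : every successor in {t2, t5}} = {t5}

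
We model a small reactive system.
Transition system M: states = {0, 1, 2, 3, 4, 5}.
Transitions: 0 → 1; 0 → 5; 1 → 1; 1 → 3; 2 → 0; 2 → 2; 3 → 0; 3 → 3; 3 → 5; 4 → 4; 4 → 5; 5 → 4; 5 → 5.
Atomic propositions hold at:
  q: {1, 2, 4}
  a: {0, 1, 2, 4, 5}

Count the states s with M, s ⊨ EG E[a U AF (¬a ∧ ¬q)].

Sat(¬a) = {3}
Sat(¬q) = {0, 3, 5}
Sat(¬a ∧ ¬q) = {3}
AF (¬a ∧ ¬q): least fixpoint, start Z0 = {3}, add states with every successor in Z. Already a fixed point.
Sat(AF (¬a ∧ ¬q)) = {3}
E[a U AF (¬a ∧ ¬q)]: least fixpoint, start Z0 = Sat(AF (¬a ∧ ¬q)) = {3}, add states in Sat(a) with some successor in Z. Z1 = {1, 3}; Z2 = {0, 1, 3}; Z3 = {0, 1, 2, 3}; fixed.
Sat(E[a U AF (¬a ∧ ¬q)]) = {0, 1, 2, 3}
EG E[a U AF (¬a ∧ ¬q)]: greatest fixpoint, start Z0 = {0, 1, 2, 3}, keep only states in Sat with some successor in Z. Already a fixed point.
Sat(EG E[a U AF (¬a ∧ ¬q)]) = {0, 1, 2, 3}
|Sat(EG E[a U AF (¬a ∧ ¬q)])| = |{0, 1, 2, 3}| = 4.

4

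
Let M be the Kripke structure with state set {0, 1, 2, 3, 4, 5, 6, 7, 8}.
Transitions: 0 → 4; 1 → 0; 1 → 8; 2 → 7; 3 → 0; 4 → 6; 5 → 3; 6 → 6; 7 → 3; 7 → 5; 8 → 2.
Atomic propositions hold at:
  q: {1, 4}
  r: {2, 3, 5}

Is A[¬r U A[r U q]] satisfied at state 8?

Sat(¬r) = {0, 1, 4, 6, 7, 8}
A[r U q]: least fixpoint, start Z0 = Sat(q) = {1, 4}, add states in Sat(r) with every successor in Z. Already a fixed point.
Sat(A[r U q]) = {1, 4}
A[¬r U A[r U q]]: least fixpoint, start Z0 = Sat(A[r U q]) = {1, 4}, add states in Sat(¬r) with every successor in Z. Z1 = {0, 1, 4}; fixed.
Sat(A[¬r U A[r U q]]) = {0, 1, 4}
8 ∉ Sat(A[¬r U A[r U q]]) = {0, 1, 4}, so the formula does not hold at 8.

No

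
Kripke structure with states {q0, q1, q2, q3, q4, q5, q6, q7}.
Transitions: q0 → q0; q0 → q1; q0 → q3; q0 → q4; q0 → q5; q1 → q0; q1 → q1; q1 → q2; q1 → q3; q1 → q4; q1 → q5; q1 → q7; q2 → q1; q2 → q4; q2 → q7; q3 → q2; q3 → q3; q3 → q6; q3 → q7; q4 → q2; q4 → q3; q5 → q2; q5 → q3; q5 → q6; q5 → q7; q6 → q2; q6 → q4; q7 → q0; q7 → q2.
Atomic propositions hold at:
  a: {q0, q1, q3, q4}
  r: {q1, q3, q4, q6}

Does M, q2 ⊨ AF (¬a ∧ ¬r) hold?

Yes

Sat(¬a) = {q2, q5, q6, q7}
Sat(¬r) = {q0, q2, q5, q7}
Sat(¬a ∧ ¬r) = {q2, q5, q7}
AF (¬a ∧ ¬r): least fixpoint, start Z0 = {q2, q5, q7}, add states with every successor in Z. Already a fixed point.
Sat(AF (¬a ∧ ¬r)) = {q2, q5, q7}
q2 ∈ Sat(AF (¬a ∧ ¬r)) = {q2, q5, q7}, so the formula holds at q2.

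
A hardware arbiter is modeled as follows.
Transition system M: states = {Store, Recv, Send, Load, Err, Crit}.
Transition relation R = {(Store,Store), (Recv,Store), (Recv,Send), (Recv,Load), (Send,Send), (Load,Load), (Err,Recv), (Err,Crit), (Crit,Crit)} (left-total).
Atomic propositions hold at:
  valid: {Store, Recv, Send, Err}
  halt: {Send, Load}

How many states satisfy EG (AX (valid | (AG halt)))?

4

AG halt: greatest fixpoint, start Z0 = {Send, Load}, keep only states in Sat with every successor in Z. Already a fixed point.
Sat(AG halt) = {Send, Load}
Sat(valid | (AG halt)) = {Store, Recv, Send, Load, Err}
Sat(AX (valid | (AG halt))) = {s : every successor in {Store, Recv, Send, Load, Err}} = {Store, Recv, Send, Load}
EG (AX (valid | (AG halt))): greatest fixpoint, start Z0 = {Store, Recv, Send, Load}, keep only states in Sat with some successor in Z. Already a fixed point.
Sat(EG (AX (valid | (AG halt)))) = {Store, Recv, Send, Load}
|Sat(EG (AX (valid | (AG halt))))| = |{Store, Recv, Send, Load}| = 4.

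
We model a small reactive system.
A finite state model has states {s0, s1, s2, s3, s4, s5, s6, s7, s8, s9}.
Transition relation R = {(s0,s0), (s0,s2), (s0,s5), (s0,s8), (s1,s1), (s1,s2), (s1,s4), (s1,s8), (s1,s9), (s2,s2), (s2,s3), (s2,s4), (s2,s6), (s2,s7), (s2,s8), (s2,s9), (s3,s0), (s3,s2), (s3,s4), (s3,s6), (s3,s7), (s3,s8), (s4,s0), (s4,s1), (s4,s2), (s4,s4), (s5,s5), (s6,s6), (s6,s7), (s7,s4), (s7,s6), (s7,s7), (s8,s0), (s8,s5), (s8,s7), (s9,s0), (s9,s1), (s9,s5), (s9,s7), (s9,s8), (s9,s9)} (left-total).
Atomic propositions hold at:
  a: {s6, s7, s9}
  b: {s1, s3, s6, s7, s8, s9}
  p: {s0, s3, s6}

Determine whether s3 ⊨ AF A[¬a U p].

Yes

Sat(¬a) = {s0, s1, s2, s3, s4, s5, s8}
A[¬a U p]: least fixpoint, start Z0 = Sat(p) = {s0, s3, s6}, add states in Sat(¬a) with every successor in Z. Already a fixed point.
Sat(A[¬a U p]) = {s0, s3, s6}
AF A[¬a U p]: least fixpoint, start Z0 = {s0, s3, s6}, add states with every successor in Z. Already a fixed point.
Sat(AF A[¬a U p]) = {s0, s3, s6}
s3 ∈ Sat(AF A[¬a U p]) = {s0, s3, s6}, so the formula holds at s3.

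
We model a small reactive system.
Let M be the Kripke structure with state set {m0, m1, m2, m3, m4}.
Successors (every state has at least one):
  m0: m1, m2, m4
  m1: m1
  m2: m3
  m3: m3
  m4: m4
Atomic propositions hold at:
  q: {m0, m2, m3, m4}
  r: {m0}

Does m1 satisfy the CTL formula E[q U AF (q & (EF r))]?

No

EF r: least fixpoint, start Z0 = {m0}, add states with some successor in Z. Already a fixed point.
Sat(EF r) = {m0}
Sat(q & (EF r)) = {m0}
AF (q & (EF r)): least fixpoint, start Z0 = {m0}, add states with every successor in Z. Already a fixed point.
Sat(AF (q & (EF r))) = {m0}
E[q U AF (q & (EF r))]: least fixpoint, start Z0 = Sat(AF (q & (EF r))) = {m0}, add states in Sat(q) with some successor in Z. Already a fixed point.
Sat(E[q U AF (q & (EF r))]) = {m0}
m1 ∉ Sat(E[q U AF (q & (EF r))]) = {m0}, so the formula does not hold at m1.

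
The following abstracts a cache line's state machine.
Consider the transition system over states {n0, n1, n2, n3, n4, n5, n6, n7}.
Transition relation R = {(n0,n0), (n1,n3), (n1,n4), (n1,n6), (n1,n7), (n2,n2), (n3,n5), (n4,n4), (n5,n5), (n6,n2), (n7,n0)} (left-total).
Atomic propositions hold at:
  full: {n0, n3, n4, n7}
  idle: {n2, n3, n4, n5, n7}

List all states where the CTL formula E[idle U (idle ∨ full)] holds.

{n0, n2, n3, n4, n5, n7}

Sat(idle ∨ full) = {n0, n2, n3, n4, n5, n7}
E[idle U (idle ∨ full)]: least fixpoint, start Z0 = Sat((idle ∨ full)) = {n0, n2, n3, n4, n5, n7}, add states in Sat(idle) with some successor in Z. Already a fixed point.
Sat(E[idle U (idle ∨ full)]) = {n0, n2, n3, n4, n5, n7}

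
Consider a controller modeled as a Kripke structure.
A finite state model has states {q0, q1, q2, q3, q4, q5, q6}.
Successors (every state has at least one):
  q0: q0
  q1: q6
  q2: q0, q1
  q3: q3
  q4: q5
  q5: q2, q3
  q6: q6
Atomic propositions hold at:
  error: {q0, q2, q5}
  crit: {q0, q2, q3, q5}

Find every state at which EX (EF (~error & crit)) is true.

{q3, q4, q5}

Sat(~error) = {q1, q3, q4, q6}
Sat(~error & crit) = {q3}
EF (~error & crit): least fixpoint, start Z0 = {q3}, add states with some successor in Z. Z1 = {q3, q5}; Z2 = {q3, q4, q5}; fixed.
Sat(EF (~error & crit)) = {q3, q4, q5}
Sat(EX (EF (~error & crit))) = {s : some successor in {q3, q4, q5}} = {q3, q4, q5}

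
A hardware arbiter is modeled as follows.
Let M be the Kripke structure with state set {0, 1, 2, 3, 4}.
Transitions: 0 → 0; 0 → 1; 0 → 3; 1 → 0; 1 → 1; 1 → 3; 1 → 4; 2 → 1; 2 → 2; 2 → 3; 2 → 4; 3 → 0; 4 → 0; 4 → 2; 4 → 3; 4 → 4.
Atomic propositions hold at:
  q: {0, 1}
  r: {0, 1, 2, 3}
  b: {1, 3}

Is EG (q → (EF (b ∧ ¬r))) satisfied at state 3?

No

Sat(¬r) = {4}
Sat(b ∧ ¬r) = ∅
EF (b ∧ ¬r): least fixpoint, start Z0 = ∅, add states with some successor in Z. Already a fixed point.
Sat(EF (b ∧ ¬r)) = ∅
Sat(q → (EF (b ∧ ¬r))) = {2, 3, 4}
EG (q → (EF (b ∧ ¬r))): greatest fixpoint, start Z0 = {2, 3, 4}, keep only states in Sat with some successor in Z. Z1 = {2, 4}; fixed.
Sat(EG (q → (EF (b ∧ ¬r)))) = {2, 4}
3 ∉ Sat(EG (q → (EF (b ∧ ¬r)))) = {2, 4}, so the formula does not hold at 3.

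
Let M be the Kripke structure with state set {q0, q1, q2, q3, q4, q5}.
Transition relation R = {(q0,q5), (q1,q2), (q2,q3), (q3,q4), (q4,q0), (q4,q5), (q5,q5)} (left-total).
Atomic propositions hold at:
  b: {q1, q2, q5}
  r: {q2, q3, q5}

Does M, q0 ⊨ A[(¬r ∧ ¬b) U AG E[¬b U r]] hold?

Sat(¬r) = {q0, q1, q4}
Sat(¬b) = {q0, q3, q4}
Sat(¬r ∧ ¬b) = {q0, q4}
E[¬b U r]: least fixpoint, start Z0 = Sat(r) = {q2, q3, q5}, add states in Sat(¬b) with some successor in Z. Z1 = {q0, q2, q3, q4, q5}; fixed.
Sat(E[¬b U r]) = {q0, q2, q3, q4, q5}
AG E[¬b U r]: greatest fixpoint, start Z0 = {q0, q2, q3, q4, q5}, keep only states in Sat with every successor in Z. Already a fixed point.
Sat(AG E[¬b U r]) = {q0, q2, q3, q4, q5}
A[(¬r ∧ ¬b) U AG E[¬b U r]]: least fixpoint, start Z0 = Sat(AG E[¬b U r]) = {q0, q2, q3, q4, q5}, add states in Sat(¬r ∧ ¬b) with every successor in Z. Already a fixed point.
Sat(A[(¬r ∧ ¬b) U AG E[¬b U r]]) = {q0, q2, q3, q4, q5}
q0 ∈ Sat(A[(¬r ∧ ¬b) U AG E[¬b U r]]) = {q0, q2, q3, q4, q5}, so the formula holds at q0.

Yes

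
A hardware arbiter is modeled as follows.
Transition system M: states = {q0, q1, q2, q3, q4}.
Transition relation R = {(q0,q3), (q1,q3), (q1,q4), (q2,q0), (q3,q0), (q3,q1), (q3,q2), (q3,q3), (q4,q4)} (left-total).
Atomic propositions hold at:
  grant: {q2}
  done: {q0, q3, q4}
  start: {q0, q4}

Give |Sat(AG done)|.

AG done: greatest fixpoint, start Z0 = {q0, q3, q4}, keep only states in Sat with every successor in Z. Z1 = {q0, q4}; Z2 = {q4}; fixed.
Sat(AG done) = {q4}
|Sat(AG done)| = |{q4}| = 1.

1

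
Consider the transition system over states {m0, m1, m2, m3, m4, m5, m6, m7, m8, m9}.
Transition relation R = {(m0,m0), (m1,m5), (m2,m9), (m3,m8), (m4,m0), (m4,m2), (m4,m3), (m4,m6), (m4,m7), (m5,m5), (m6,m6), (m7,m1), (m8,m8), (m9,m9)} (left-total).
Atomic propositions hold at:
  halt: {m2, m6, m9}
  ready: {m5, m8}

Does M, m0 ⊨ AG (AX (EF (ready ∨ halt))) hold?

No

Sat(ready ∨ halt) = {m2, m5, m6, m8, m9}
EF (ready ∨ halt): least fixpoint, start Z0 = {m2, m5, m6, m8, m9}, add states with some successor in Z. Z1 = {m1, m2, m3, m4, m5, m6, m8, m9}; Z2 = {m1, m2, m3, m4, m5, m6, m7, m8, m9}; fixed.
Sat(EF (ready ∨ halt)) = {m1, m2, m3, m4, m5, m6, m7, m8, m9}
Sat(AX (EF (ready ∨ halt))) = {s : every successor in {m1, m2, m3, m4, m5, m6, m7, m8, m9}} = {m1, m2, m3, m5, m6, m7, m8, m9}
AG (AX (EF (ready ∨ halt))): greatest fixpoint, start Z0 = {m1, m2, m3, m5, m6, m7, m8, m9}, keep only states in Sat with every successor in Z. Already a fixed point.
Sat(AG (AX (EF (ready ∨ halt)))) = {m1, m2, m3, m5, m6, m7, m8, m9}
m0 ∉ Sat(AG (AX (EF (ready ∨ halt)))) = {m1, m2, m3, m5, m6, m7, m8, m9}, so the formula does not hold at m0.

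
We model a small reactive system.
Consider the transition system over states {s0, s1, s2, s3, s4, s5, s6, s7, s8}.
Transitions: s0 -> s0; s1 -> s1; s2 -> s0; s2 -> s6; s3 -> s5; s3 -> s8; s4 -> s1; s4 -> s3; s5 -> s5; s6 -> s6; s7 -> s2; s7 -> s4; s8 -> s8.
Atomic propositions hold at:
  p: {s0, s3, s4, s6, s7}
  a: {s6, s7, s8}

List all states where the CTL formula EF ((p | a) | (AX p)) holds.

Sat(p | a) = {s0, s3, s4, s6, s7, s8}
Sat(AX p) = {s : every successor in {s0, s3, s4, s6, s7}} = {s0, s2, s6}
Sat((p | a) | (AX p)) = {s0, s2, s3, s4, s6, s7, s8}
EF ((p | a) | (AX p)): least fixpoint, start Z0 = {s0, s2, s3, s4, s6, s7, s8}, add states with some successor in Z. Already a fixed point.
Sat(EF ((p | a) | (AX p))) = {s0, s2, s3, s4, s6, s7, s8}

{s0, s2, s3, s4, s6, s7, s8}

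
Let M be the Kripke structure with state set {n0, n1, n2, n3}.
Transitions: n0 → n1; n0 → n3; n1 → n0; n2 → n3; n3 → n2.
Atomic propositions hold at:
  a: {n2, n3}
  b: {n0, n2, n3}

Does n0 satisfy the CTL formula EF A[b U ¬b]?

Yes

Sat(¬b) = {n1}
A[b U ¬b]: least fixpoint, start Z0 = Sat(¬b) = {n1}, add states in Sat(b) with every successor in Z. Already a fixed point.
Sat(A[b U ¬b]) = {n1}
EF A[b U ¬b]: least fixpoint, start Z0 = {n1}, add states with some successor in Z. Z1 = {n0, n1}; fixed.
Sat(EF A[b U ¬b]) = {n0, n1}
n0 ∈ Sat(EF A[b U ¬b]) = {n0, n1}, so the formula holds at n0.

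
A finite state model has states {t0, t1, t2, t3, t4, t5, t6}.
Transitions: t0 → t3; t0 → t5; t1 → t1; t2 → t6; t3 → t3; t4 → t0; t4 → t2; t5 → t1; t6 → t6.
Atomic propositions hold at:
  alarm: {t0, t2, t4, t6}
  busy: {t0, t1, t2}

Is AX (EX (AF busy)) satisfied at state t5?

AF busy: least fixpoint, start Z0 = {t0, t1, t2}, add states with every successor in Z. Z1 = {t0, t1, t2, t4, t5}; fixed.
Sat(AF busy) = {t0, t1, t2, t4, t5}
Sat(EX (AF busy)) = {s : some successor in {t0, t1, t2, t4, t5}} = {t0, t1, t4, t5}
Sat(AX (EX (AF busy))) = {s : every successor in {t0, t1, t4, t5}} = {t1, t5}
t5 ∈ Sat(AX (EX (AF busy))) = {t1, t5}, so the formula holds at t5.

Yes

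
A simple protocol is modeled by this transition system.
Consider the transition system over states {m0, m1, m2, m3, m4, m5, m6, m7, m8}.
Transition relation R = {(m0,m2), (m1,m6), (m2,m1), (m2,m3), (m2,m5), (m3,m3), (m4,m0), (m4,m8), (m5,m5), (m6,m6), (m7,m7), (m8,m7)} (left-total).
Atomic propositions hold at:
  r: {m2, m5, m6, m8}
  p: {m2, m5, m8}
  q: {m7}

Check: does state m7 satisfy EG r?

EG r: greatest fixpoint, start Z0 = {m2, m5, m6, m8}, keep only states in Sat with some successor in Z. Z1 = {m2, m5, m6}; fixed.
Sat(EG r) = {m2, m5, m6}
m7 ∉ Sat(EG r) = {m2, m5, m6}, so the formula does not hold at m7.

No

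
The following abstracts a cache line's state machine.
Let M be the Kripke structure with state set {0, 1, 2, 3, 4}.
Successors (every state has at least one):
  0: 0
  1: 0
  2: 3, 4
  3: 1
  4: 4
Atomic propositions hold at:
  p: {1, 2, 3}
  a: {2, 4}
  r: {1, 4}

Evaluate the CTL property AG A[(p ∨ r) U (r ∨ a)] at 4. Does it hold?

Yes

Sat(p ∨ r) = {1, 2, 3, 4}
Sat(r ∨ a) = {1, 2, 4}
A[(p ∨ r) U (r ∨ a)]: least fixpoint, start Z0 = Sat((r ∨ a)) = {1, 2, 4}, add states in Sat(p ∨ r) with every successor in Z. Z1 = {1, 2, 3, 4}; fixed.
Sat(A[(p ∨ r) U (r ∨ a)]) = {1, 2, 3, 4}
AG A[(p ∨ r) U (r ∨ a)]: greatest fixpoint, start Z0 = {1, 2, 3, 4}, keep only states in Sat with every successor in Z. Z1 = {2, 3, 4}; Z2 = {2, 4}; Z3 = {4}; fixed.
Sat(AG A[(p ∨ r) U (r ∨ a)]) = {4}
4 ∈ Sat(AG A[(p ∨ r) U (r ∨ a)]) = {4}, so the formula holds at 4.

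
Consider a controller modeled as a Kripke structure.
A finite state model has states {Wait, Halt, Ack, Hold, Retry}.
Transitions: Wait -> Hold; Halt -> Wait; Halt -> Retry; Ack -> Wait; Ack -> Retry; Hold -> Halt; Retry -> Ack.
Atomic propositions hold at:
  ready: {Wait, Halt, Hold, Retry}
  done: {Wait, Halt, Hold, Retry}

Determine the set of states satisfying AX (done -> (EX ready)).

Sat(EX ready) = {s : some successor in {Wait, Halt, Hold, Retry}} = {Wait, Halt, Ack, Hold}
Sat(done -> (EX ready)) = {Wait, Halt, Ack, Hold}
Sat(AX (done -> (EX ready))) = {s : every successor in {Wait, Halt, Ack, Hold}} = {Wait, Hold, Retry}

{Wait, Hold, Retry}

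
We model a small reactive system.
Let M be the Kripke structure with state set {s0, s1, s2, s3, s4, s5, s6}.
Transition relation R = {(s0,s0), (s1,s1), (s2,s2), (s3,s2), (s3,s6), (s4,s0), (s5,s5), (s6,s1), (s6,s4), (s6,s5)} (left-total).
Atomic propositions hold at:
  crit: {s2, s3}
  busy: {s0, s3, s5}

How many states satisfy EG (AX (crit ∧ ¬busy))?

1

Sat(¬busy) = {s1, s2, s4, s6}
Sat(crit ∧ ¬busy) = {s2}
Sat(AX (crit ∧ ¬busy)) = {s : every successor in {s2}} = {s2}
EG (AX (crit ∧ ¬busy)): greatest fixpoint, start Z0 = {s2}, keep only states in Sat with some successor in Z. Already a fixed point.
Sat(EG (AX (crit ∧ ¬busy))) = {s2}
|Sat(EG (AX (crit ∧ ¬busy)))| = |{s2}| = 1.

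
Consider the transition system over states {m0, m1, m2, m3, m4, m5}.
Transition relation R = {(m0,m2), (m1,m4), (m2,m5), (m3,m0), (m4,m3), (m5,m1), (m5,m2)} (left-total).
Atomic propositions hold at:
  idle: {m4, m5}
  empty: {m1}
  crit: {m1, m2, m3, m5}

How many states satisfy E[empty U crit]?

E[empty U crit]: least fixpoint, start Z0 = Sat(crit) = {m1, m2, m3, m5}, add states in Sat(empty) with some successor in Z. Already a fixed point.
Sat(E[empty U crit]) = {m1, m2, m3, m5}
|Sat(E[empty U crit])| = |{m1, m2, m3, m5}| = 4.

4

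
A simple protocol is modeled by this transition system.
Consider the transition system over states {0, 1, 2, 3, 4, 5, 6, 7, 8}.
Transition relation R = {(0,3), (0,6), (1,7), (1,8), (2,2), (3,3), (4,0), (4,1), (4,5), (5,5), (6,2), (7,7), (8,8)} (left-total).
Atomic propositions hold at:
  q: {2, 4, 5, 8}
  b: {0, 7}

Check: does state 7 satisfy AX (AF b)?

Yes

AF b: least fixpoint, start Z0 = {0, 7}, add states with every successor in Z. Already a fixed point.
Sat(AF b) = {0, 7}
Sat(AX (AF b)) = {s : every successor in {0, 7}} = {7}
7 ∈ Sat(AX (AF b)) = {7}, so the formula holds at 7.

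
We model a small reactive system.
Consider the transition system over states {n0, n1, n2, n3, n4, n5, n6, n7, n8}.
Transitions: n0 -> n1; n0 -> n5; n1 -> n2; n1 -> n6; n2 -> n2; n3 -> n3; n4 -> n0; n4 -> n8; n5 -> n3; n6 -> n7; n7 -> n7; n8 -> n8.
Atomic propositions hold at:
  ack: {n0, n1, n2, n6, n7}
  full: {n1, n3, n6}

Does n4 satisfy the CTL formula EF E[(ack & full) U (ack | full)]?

Sat(ack & full) = {n1, n6}
Sat(ack | full) = {n0, n1, n2, n3, n6, n7}
E[(ack & full) U (ack | full)]: least fixpoint, start Z0 = Sat((ack | full)) = {n0, n1, n2, n3, n6, n7}, add states in Sat(ack & full) with some successor in Z. Already a fixed point.
Sat(E[(ack & full) U (ack | full)]) = {n0, n1, n2, n3, n6, n7}
EF E[(ack & full) U (ack | full)]: least fixpoint, start Z0 = {n0, n1, n2, n3, n6, n7}, add states with some successor in Z. Z1 = {n0, n1, n2, n3, n4, n5, n6, n7}; fixed.
Sat(EF E[(ack & full) U (ack | full)]) = {n0, n1, n2, n3, n4, n5, n6, n7}
n4 ∈ Sat(EF E[(ack & full) U (ack | full)]) = {n0, n1, n2, n3, n4, n5, n6, n7}, so the formula holds at n4.

Yes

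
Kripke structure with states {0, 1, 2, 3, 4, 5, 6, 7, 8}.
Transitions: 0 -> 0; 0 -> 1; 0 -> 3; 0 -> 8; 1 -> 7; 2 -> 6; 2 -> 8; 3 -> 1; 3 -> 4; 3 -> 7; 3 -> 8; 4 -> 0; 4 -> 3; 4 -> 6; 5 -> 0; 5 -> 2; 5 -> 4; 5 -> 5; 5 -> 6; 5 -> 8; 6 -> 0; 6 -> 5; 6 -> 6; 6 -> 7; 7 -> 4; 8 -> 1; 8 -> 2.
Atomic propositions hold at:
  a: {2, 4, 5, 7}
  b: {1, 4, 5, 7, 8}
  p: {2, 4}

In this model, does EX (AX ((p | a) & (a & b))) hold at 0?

Yes

Sat(p | a) = {2, 4, 5, 7}
Sat(a & b) = {4, 5, 7}
Sat((p | a) & (a & b)) = {4, 5, 7}
Sat(AX ((p | a) & (a & b))) = {s : every successor in {4, 5, 7}} = {1, 7}
Sat(EX (AX ((p | a) & (a & b)))) = {s : some successor in {1, 7}} = {0, 1, 3, 6, 8}
0 ∈ Sat(EX (AX ((p | a) & (a & b)))) = {0, 1, 3, 6, 8}, so the formula holds at 0.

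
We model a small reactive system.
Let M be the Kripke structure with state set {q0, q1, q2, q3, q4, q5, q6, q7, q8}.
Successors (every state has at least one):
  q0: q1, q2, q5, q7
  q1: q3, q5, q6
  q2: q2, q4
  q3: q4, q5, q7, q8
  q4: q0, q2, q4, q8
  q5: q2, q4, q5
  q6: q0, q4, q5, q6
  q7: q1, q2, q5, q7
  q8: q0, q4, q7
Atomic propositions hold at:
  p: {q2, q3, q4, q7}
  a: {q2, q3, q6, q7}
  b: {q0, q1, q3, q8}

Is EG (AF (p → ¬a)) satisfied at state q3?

Sat(¬a) = {q0, q1, q4, q5, q8}
Sat(p → ¬a) = {q0, q1, q4, q5, q6, q8}
AF (p → ¬a): least fixpoint, start Z0 = {q0, q1, q4, q5, q6, q8}, add states with every successor in Z. Already a fixed point.
Sat(AF (p → ¬a)) = {q0, q1, q4, q5, q6, q8}
EG (AF (p → ¬a)): greatest fixpoint, start Z0 = {q0, q1, q4, q5, q6, q8}, keep only states in Sat with some successor in Z. Already a fixed point.
Sat(EG (AF (p → ¬a))) = {q0, q1, q4, q5, q6, q8}
q3 ∉ Sat(EG (AF (p → ¬a))) = {q0, q1, q4, q5, q6, q8}, so the formula does not hold at q3.

No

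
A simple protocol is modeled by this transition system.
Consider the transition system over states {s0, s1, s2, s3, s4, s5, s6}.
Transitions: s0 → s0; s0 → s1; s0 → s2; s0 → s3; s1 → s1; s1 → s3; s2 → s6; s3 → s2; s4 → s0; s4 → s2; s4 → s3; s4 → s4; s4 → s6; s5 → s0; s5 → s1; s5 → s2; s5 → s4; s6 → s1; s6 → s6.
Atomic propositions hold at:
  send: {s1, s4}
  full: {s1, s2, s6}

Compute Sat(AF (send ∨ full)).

Sat(send ∨ full) = {s1, s2, s4, s6}
AF (send ∨ full): least fixpoint, start Z0 = {s1, s2, s4, s6}, add states with every successor in Z. Z1 = {s1, s2, s3, s4, s6}; fixed.
Sat(AF (send ∨ full)) = {s1, s2, s3, s4, s6}

{s1, s2, s3, s4, s6}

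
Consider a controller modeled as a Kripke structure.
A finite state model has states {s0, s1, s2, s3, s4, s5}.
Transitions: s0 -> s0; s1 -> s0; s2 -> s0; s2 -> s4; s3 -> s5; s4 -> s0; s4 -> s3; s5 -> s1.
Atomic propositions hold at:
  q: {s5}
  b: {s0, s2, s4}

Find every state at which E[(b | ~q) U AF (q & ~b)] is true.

Sat(~q) = {s0, s1, s2, s3, s4}
Sat(b | ~q) = {s0, s1, s2, s3, s4}
Sat(~b) = {s1, s3, s5}
Sat(q & ~b) = {s5}
AF (q & ~b): least fixpoint, start Z0 = {s5}, add states with every successor in Z. Z1 = {s3, s5}; fixed.
Sat(AF (q & ~b)) = {s3, s5}
E[(b | ~q) U AF (q & ~b)]: least fixpoint, start Z0 = Sat(AF (q & ~b)) = {s3, s5}, add states in Sat(b | ~q) with some successor in Z. Z1 = {s3, s4, s5}; Z2 = {s2, s3, s4, s5}; fixed.
Sat(E[(b | ~q) U AF (q & ~b)]) = {s2, s3, s4, s5}

{s2, s3, s4, s5}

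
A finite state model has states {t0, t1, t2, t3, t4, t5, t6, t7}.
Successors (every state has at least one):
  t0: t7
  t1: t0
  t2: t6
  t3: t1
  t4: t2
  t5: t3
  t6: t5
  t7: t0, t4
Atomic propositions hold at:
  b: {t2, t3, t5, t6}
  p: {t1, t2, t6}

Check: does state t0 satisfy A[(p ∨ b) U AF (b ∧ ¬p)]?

Sat(p ∨ b) = {t1, t2, t3, t5, t6}
Sat(¬p) = {t0, t3, t4, t5, t7}
Sat(b ∧ ¬p) = {t3, t5}
AF (b ∧ ¬p): least fixpoint, start Z0 = {t3, t5}, add states with every successor in Z. Z1 = {t3, t5, t6}; Z2 = {t2, t3, t5, t6}; Z3 = {t2, t3, t4, t5, t6}; fixed.
Sat(AF (b ∧ ¬p)) = {t2, t3, t4, t5, t6}
A[(p ∨ b) U AF (b ∧ ¬p)]: least fixpoint, start Z0 = Sat(AF (b ∧ ¬p)) = {t2, t3, t4, t5, t6}, add states in Sat(p ∨ b) with every successor in Z. Already a fixed point.
Sat(A[(p ∨ b) U AF (b ∧ ¬p)]) = {t2, t3, t4, t5, t6}
t0 ∉ Sat(A[(p ∨ b) U AF (b ∧ ¬p)]) = {t2, t3, t4, t5, t6}, so the formula does not hold at t0.

No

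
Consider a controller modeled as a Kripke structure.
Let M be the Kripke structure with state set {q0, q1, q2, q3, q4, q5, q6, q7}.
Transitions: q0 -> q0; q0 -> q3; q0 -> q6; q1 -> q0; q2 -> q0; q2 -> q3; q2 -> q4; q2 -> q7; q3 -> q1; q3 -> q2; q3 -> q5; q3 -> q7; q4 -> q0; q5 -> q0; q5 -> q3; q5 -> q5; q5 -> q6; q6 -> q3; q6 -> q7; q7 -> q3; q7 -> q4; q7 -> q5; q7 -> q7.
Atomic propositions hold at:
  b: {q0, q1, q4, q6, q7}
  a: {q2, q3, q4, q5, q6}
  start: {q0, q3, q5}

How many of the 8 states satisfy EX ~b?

6

Sat(~b) = {q2, q3, q5}
Sat(EX ~b) = {s : some successor in {q2, q3, q5}} = {q0, q2, q3, q5, q6, q7}
|Sat(EX ~b)| = |{q0, q2, q3, q5, q6, q7}| = 6.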